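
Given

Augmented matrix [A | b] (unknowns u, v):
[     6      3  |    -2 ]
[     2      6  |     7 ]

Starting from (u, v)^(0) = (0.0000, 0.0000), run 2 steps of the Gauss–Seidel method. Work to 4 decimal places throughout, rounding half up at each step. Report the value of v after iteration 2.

Iteration 1:
  u = (-2 - (3)·0.0000) / (6) = -0.3333
  v = (7 - (2)·-0.3333) / (6) = 1.2778
Iteration 2:
  u = (-2 - (3)·1.2778) / (6) = -0.9722
  v = (7 - (2)·-0.9722) / (6) = 1.4907

1.4907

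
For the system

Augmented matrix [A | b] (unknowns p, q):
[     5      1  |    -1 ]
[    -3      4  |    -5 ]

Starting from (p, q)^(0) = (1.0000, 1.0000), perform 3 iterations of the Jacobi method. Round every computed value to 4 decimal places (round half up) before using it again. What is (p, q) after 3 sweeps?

(0.1100, -1.3250)

Iteration 1:
  p = (-1 - (1)·1.0000) / (5) = -0.4000
  q = (-5 - (-3)·1.0000) / (4) = -0.5000
Iteration 2:
  p = (-1 - (1)·-0.5000) / (5) = -0.1000
  q = (-5 - (-3)·-0.4000) / (4) = -1.5500
Iteration 3:
  p = (-1 - (1)·-1.5500) / (5) = 0.1100
  q = (-5 - (-3)·-0.1000) / (4) = -1.3250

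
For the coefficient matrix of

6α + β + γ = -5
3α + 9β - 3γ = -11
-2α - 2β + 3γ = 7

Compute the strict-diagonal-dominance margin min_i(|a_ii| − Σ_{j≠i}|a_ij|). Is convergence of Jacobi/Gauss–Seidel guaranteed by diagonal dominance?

-1

row 1: |6| − (1+1) = 4
row 2: |9| − (3+3) = 3
row 3: |3| − (2+2) = -1
minimum over rows = -1 → not strictly diagonally dominant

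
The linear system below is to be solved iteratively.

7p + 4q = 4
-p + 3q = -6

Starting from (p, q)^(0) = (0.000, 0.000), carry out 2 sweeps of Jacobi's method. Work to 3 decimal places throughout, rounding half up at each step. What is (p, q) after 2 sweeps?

Iteration 1:
  p = (4 - (4)·0.000) / (7) = 0.571
  q = (-6 - (-1)·0.000) / (3) = -2.000
Iteration 2:
  p = (4 - (4)·-2.000) / (7) = 1.714
  q = (-6 - (-1)·0.571) / (3) = -1.810

(1.714, -1.810)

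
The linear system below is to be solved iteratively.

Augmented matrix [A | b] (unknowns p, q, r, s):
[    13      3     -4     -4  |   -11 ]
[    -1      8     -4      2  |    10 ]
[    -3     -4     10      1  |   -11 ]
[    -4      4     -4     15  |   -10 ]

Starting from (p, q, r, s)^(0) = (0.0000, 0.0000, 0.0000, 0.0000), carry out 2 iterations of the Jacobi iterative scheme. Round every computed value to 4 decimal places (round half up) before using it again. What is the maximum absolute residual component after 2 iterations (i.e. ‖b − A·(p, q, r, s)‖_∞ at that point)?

3.6000

Iteration 1:
  p = (-11 - (3)·0.0000 - (-4)·0.0000 - (-4)·0.0000) / (13) = -0.8462
  q = (10 - (-1)·0.0000 - (-4)·0.0000 - (2)·0.0000) / (8) = 1.2500
  r = (-11 - (-3)·0.0000 - (-4)·0.0000 - (1)·0.0000) / (10) = -1.1000
  s = (-10 - (-4)·0.0000 - (4)·0.0000 - (-4)·0.0000) / (15) = -0.6667
Iteration 2:
  p = (-11 - (3)·1.2500 - (-4)·-1.1000 - (-4)·-0.6667) / (13) = -1.6782
  q = (10 - (-1)·-0.8462 - (-4)·-1.1000 - (2)·-0.6667) / (8) = 0.7609
  r = (-11 - (-3)·-0.8462 - (-4)·1.2500 - (1)·-0.6667) / (10) = -0.7872
  s = (-10 - (-4)·-0.8462 - (4)·1.2500 - (-4)·-1.1000) / (15) = -1.5190
Residual b − A·x = (-0.6909, 2.1238, -3.6000, -0.1202); ∞-norm = 3.6000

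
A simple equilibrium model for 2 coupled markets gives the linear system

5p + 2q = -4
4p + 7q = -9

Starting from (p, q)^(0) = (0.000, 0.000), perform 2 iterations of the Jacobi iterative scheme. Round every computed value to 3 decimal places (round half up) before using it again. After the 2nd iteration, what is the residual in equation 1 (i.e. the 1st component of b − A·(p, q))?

-0.912

Iteration 1:
  p = (-4 - (2)·0.000) / (5) = -0.800
  q = (-9 - (4)·0.000) / (7) = -1.286
Iteration 2:
  p = (-4 - (2)·-1.286) / (5) = -0.286
  q = (-9 - (4)·-0.800) / (7) = -0.829
Residual b − A·x = (-0.912, -2.053)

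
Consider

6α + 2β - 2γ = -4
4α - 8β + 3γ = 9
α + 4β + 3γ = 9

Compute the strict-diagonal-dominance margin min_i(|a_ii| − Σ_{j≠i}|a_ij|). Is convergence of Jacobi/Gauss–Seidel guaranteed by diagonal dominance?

row 1: |6| − (2+2) = 2
row 2: |-8| − (4+3) = 1
row 3: |3| − (1+4) = -2
minimum over rows = -2 → not strictly diagonally dominant

-2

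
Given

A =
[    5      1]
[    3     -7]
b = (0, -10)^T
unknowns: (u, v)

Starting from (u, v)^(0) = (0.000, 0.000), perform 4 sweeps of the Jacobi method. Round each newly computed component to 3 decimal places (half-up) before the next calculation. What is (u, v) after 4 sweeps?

Iteration 1:
  u = (0 - (1)·0.000) / (5) = 0.000
  v = (-10 - (3)·0.000) / (-7) = 1.429
Iteration 2:
  u = (0 - (1)·1.429) / (5) = -0.286
  v = (-10 - (3)·0.000) / (-7) = 1.429
Iteration 3:
  u = (0 - (1)·1.429) / (5) = -0.286
  v = (-10 - (3)·-0.286) / (-7) = 1.306
Iteration 4:
  u = (0 - (1)·1.306) / (5) = -0.261
  v = (-10 - (3)·-0.286) / (-7) = 1.306

(-0.261, 1.306)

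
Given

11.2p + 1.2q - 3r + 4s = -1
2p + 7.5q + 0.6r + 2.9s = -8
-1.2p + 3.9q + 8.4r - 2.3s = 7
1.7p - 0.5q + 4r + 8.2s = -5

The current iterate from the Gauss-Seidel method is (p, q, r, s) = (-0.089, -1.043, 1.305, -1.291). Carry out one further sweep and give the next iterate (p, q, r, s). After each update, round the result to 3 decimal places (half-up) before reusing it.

One sweep:
  p = (-1 - (1.2)·-1.043 - (-3)·1.305 - (4)·-1.291) / (11.2) = 0.833
  q = (-8 - (2)·0.833 - (0.6)·1.305 - (2.9)·-1.291) / (7.5) = -0.894
  r = (7 - (-1.2)·0.833 - (3.9)·-0.894 - (-2.3)·-1.291) / (8.4) = 1.014
  s = (-5 - (1.7)·0.833 - (-0.5)·-0.894 - (4)·1.014) / (8.2) = -1.332

(0.833, -0.894, 1.014, -1.332)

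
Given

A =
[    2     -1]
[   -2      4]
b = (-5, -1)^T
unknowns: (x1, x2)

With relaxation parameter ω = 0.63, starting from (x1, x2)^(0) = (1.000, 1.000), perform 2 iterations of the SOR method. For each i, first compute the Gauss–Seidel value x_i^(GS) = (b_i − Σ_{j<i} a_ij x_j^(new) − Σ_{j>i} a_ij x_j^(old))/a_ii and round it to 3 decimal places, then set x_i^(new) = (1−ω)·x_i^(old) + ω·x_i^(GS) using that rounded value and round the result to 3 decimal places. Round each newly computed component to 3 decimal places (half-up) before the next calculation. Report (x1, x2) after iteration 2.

(-1.926, -0.789)

Iteration 1:
  x1: GS value = (-5 - (-1)·1.000) / (2) = -2.000;  x1 ← (1−ω)·1.000 + ω·-2.000 = -0.890
  x2: GS value = (-1 - (-2)·-0.890) / (4) = -0.695;  x2 ← (1−ω)·1.000 + ω·-0.695 = -0.068
Iteration 2:
  x1: GS value = (-5 - (-1)·-0.068) / (2) = -2.534;  x1 ← (1−ω)·-0.890 + ω·-2.534 = -1.926
  x2: GS value = (-1 - (-2)·-1.926) / (4) = -1.213;  x2 ← (1−ω)·-0.068 + ω·-1.213 = -0.789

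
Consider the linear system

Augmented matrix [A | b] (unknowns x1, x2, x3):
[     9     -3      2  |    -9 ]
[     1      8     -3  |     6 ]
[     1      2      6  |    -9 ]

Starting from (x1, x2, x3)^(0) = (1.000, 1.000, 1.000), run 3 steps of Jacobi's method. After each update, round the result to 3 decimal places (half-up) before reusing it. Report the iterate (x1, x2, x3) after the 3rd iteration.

(-0.589, 0.146, -1.500)

Iteration 1:
  x1 = (-9 - (-3)·1.000 - (2)·1.000) / (9) = -0.889
  x2 = (6 - (1)·1.000 - (-3)·1.000) / (8) = 1.000
  x3 = (-9 - (1)·1.000 - (2)·1.000) / (6) = -2.000
Iteration 2:
  x1 = (-9 - (-3)·1.000 - (2)·-2.000) / (9) = -0.222
  x2 = (6 - (1)·-0.889 - (-3)·-2.000) / (8) = 0.111
  x3 = (-9 - (1)·-0.889 - (2)·1.000) / (6) = -1.685
Iteration 3:
  x1 = (-9 - (-3)·0.111 - (2)·-1.685) / (9) = -0.589
  x2 = (6 - (1)·-0.222 - (-3)·-1.685) / (8) = 0.146
  x3 = (-9 - (1)·-0.222 - (2)·0.111) / (6) = -1.500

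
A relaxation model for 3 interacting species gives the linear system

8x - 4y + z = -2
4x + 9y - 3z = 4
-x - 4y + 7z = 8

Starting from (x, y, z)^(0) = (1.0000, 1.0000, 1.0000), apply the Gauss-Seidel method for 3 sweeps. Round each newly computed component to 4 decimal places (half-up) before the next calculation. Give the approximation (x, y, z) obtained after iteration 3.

(0.0402, 0.9953, 1.7173)

Iteration 1:
  x = (-2 - (-4)·1.0000 - (1)·1.0000) / (8) = 0.1250
  y = (4 - (4)·0.1250 - (-3)·1.0000) / (9) = 0.7222
  z = (8 - (-1)·0.1250 - (-4)·0.7222) / (7) = 1.5734
Iteration 2:
  x = (-2 - (-4)·0.7222 - (1)·1.5734) / (8) = -0.0856
  y = (4 - (4)·-0.0856 - (-3)·1.5734) / (9) = 1.0070
  z = (8 - (-1)·-0.0856 - (-4)·1.0070) / (7) = 1.7061
Iteration 3:
  x = (-2 - (-4)·1.0070 - (1)·1.7061) / (8) = 0.0402
  y = (4 - (4)·0.0402 - (-3)·1.7061) / (9) = 0.9953
  z = (8 - (-1)·0.0402 - (-4)·0.9953) / (7) = 1.7173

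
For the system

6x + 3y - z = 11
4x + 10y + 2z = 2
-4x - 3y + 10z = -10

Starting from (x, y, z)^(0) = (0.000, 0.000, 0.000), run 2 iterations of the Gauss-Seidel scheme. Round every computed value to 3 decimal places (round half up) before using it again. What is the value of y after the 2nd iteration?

-0.526

Iteration 1:
  x = (11 - (3)·0.000 - (-1)·0.000) / (6) = 1.833
  y = (2 - (4)·1.833 - (2)·0.000) / (10) = -0.533
  z = (-10 - (-4)·1.833 - (-3)·-0.533) / (10) = -0.427
Iteration 2:
  x = (11 - (3)·-0.533 - (-1)·-0.427) / (6) = 2.029
  y = (2 - (4)·2.029 - (2)·-0.427) / (10) = -0.526
  z = (-10 - (-4)·2.029 - (-3)·-0.526) / (10) = -0.346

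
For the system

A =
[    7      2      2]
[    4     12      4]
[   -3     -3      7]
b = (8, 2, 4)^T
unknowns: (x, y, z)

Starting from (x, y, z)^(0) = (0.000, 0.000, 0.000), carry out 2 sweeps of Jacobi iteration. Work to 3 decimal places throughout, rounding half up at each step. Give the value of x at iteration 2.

Iteration 1:
  x = (8 - (2)·0.000 - (2)·0.000) / (7) = 1.143
  y = (2 - (4)·0.000 - (4)·0.000) / (12) = 0.167
  z = (4 - (-3)·0.000 - (-3)·0.000) / (7) = 0.571
Iteration 2:
  x = (8 - (2)·0.167 - (2)·0.571) / (7) = 0.932
  y = (2 - (4)·1.143 - (4)·0.571) / (12) = -0.405
  z = (4 - (-3)·1.143 - (-3)·0.167) / (7) = 1.133

0.932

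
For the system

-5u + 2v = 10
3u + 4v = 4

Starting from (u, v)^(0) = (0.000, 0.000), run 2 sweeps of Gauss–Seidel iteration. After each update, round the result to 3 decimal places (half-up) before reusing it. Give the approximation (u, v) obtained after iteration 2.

Iteration 1:
  u = (10 - (2)·0.000) / (-5) = -2.000
  v = (4 - (3)·-2.000) / (4) = 2.500
Iteration 2:
  u = (10 - (2)·2.500) / (-5) = -1.000
  v = (4 - (3)·-1.000) / (4) = 1.750

(-1.000, 1.750)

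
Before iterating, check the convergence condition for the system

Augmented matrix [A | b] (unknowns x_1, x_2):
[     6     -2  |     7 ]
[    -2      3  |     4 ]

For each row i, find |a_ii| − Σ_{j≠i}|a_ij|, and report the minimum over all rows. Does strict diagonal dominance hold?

row 1: |6| − (2) = 4
row 2: |3| − (2) = 1
minimum over rows = 1 → strictly diagonally dominant (convergence guaranteed)

1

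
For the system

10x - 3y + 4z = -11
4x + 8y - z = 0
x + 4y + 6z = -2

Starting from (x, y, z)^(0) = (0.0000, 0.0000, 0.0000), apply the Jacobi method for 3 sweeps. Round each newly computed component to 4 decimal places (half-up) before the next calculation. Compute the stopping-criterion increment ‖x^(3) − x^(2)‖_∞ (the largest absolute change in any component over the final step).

Iteration 1:
  x = (-11 - (-3)·0.0000 - (4)·0.0000) / (10) = -1.1000
  y = (0 - (4)·0.0000 - (-1)·0.0000) / (8) = 0.0000
  z = (-2 - (1)·0.0000 - (4)·0.0000) / (6) = -0.3333
Iteration 2:
  x = (-11 - (-3)·0.0000 - (4)·-0.3333) / (10) = -0.9667
  y = (0 - (4)·-1.1000 - (-1)·-0.3333) / (8) = 0.5083
  z = (-2 - (1)·-1.1000 - (4)·0.0000) / (6) = -0.1500
Iteration 3:
  x = (-11 - (-3)·0.5083 - (4)·-0.1500) / (10) = -0.8875
  y = (0 - (4)·-0.9667 - (-1)·-0.1500) / (8) = 0.4646
  z = (-2 - (1)·-0.9667 - (4)·0.5083) / (6) = -0.5111
Change: (0.0792, -0.0437, -0.3611) → max |·| = 0.3611

0.3611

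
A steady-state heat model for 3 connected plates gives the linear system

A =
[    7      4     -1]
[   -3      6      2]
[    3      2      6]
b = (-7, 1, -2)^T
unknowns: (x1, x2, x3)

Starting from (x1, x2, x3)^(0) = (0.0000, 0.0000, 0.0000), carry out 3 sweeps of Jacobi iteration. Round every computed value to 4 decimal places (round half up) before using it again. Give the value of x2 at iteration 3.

Iteration 1:
  x1 = (-7 - (4)·0.0000 - (-1)·0.0000) / (7) = -1.0000
  x2 = (1 - (-3)·0.0000 - (2)·0.0000) / (6) = 0.1667
  x3 = (-2 - (3)·0.0000 - (2)·0.0000) / (6) = -0.3333
Iteration 2:
  x1 = (-7 - (4)·0.1667 - (-1)·-0.3333) / (7) = -1.1429
  x2 = (1 - (-3)·-1.0000 - (2)·-0.3333) / (6) = -0.2222
  x3 = (-2 - (3)·-1.0000 - (2)·0.1667) / (6) = 0.1111
Iteration 3:
  x1 = (-7 - (4)·-0.2222 - (-1)·0.1111) / (7) = -0.8572
  x2 = (1 - (-3)·-1.1429 - (2)·0.1111) / (6) = -0.4418
  x3 = (-2 - (3)·-1.1429 - (2)·-0.2222) / (6) = 0.3122

-0.4418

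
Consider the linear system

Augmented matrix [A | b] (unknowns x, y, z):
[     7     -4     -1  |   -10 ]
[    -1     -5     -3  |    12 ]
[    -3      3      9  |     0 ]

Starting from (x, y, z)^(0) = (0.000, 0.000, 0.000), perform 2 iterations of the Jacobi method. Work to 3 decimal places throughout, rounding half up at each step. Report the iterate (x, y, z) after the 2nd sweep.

Iteration 1:
  x = (-10 - (-4)·0.000 - (-1)·0.000) / (7) = -1.429
  y = (12 - (-1)·0.000 - (-3)·0.000) / (-5) = -2.400
  z = (0 - (-3)·0.000 - (3)·0.000) / (9) = 0.000
Iteration 2:
  x = (-10 - (-4)·-2.400 - (-1)·0.000) / (7) = -2.800
  y = (12 - (-1)·-1.429 - (-3)·0.000) / (-5) = -2.114
  z = (0 - (-3)·-1.429 - (3)·-2.400) / (9) = 0.324

(-2.800, -2.114, 0.324)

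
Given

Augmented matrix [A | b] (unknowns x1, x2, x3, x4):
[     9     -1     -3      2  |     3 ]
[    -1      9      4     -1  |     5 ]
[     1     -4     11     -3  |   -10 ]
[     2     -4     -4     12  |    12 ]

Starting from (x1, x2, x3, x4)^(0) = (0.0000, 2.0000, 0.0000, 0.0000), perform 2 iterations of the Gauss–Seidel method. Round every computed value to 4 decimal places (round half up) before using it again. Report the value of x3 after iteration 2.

Iteration 1:
  x1 = (3 - (-1)·2.0000 - (-3)·0.0000 - (2)·0.0000) / (9) = 0.5556
  x2 = (5 - (-1)·0.5556 - (4)·0.0000 - (-1)·0.0000) / (9) = 0.6173
  x3 = (-10 - (1)·0.5556 - (-4)·0.6173 - (-3)·0.0000) / (11) = -0.7351
  x4 = (12 - (2)·0.5556 - (-4)·0.6173 - (-4)·-0.7351) / (12) = 0.8681
Iteration 2:
  x1 = (3 - (-1)·0.6173 - (-3)·-0.7351 - (2)·0.8681) / (9) = -0.0360
  x2 = (5 - (-1)·-0.0360 - (4)·-0.7351 - (-1)·0.8681) / (9) = 0.9747
  x3 = (-10 - (1)·-0.0360 - (-4)·0.9747 - (-3)·0.8681) / (11) = -0.3146
  x4 = (12 - (2)·-0.0360 - (-4)·0.9747 - (-4)·-0.3146) / (12) = 1.2260

-0.3146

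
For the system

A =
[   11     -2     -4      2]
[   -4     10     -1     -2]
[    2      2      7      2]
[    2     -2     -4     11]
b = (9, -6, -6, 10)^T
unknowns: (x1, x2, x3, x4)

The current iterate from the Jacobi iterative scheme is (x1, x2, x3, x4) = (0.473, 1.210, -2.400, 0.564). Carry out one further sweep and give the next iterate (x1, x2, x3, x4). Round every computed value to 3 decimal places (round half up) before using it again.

One sweep:
  x1 = (9 - (-2)·1.210 - (-4)·-2.400 - (2)·0.564) / (11) = 0.063
  x2 = (-6 - (-4)·0.473 - (-1)·-2.400 - (-2)·0.564) / (10) = -0.538
  x3 = (-6 - (2)·0.473 - (2)·1.210 - (2)·0.564) / (7) = -1.499
  x4 = (10 - (2)·0.473 - (-2)·1.210 - (-4)·-2.400) / (11) = 0.170

(0.063, -0.538, -1.499, 0.170)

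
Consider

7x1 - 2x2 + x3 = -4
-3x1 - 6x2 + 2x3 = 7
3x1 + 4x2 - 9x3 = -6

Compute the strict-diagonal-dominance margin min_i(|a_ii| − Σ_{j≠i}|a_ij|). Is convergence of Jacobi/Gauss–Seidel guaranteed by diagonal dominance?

1

row 1: |7| − (2+1) = 4
row 2: |-6| − (3+2) = 1
row 3: |-9| − (3+4) = 2
minimum over rows = 1 → strictly diagonally dominant (convergence guaranteed)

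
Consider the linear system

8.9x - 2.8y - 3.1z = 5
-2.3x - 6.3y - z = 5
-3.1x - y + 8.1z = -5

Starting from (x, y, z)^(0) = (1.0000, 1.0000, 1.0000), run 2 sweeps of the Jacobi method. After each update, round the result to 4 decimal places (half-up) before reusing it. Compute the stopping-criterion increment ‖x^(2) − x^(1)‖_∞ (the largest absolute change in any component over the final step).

1.1161

Iteration 1:
  x = (5 - (-2.8)·1.0000 - (-3.1)·1.0000) / (8.9) = 1.2247
  y = (5 - (-2.3)·1.0000 - (-1)·1.0000) / (-6.3) = -1.3175
  z = (-5 - (-3.1)·1.0000 - (-1)·1.0000) / (8.1) = -0.1111
Iteration 2:
  x = (5 - (-2.8)·-1.3175 - (-3.1)·-0.1111) / (8.9) = 0.1086
  y = (5 - (-2.3)·1.2247 - (-1)·-0.1111) / (-6.3) = -1.2231
  z = (-5 - (-3.1)·1.2247 - (-1)·-1.3175) / (8.1) = -0.3112
Change: (-1.1161, 0.0944, -0.2001) → max |·| = 1.1161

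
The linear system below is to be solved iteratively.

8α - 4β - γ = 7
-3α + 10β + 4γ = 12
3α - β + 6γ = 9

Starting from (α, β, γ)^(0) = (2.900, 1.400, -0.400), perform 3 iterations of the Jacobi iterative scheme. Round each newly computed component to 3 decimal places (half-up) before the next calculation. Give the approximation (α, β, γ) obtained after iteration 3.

(1.786, 1.364, 0.745)

Iteration 1:
  α = (7 - (-4)·1.400 - (-1)·-0.400) / (8) = 1.525
  β = (12 - (-3)·2.900 - (4)·-0.400) / (10) = 2.230
  γ = (9 - (3)·2.900 - (-1)·1.400) / (6) = 0.283
Iteration 2:
  α = (7 - (-4)·2.230 - (-1)·0.283) / (8) = 2.025
  β = (12 - (-3)·1.525 - (4)·0.283) / (10) = 1.544
  γ = (9 - (3)·1.525 - (-1)·2.230) / (6) = 1.109
Iteration 3:
  α = (7 - (-4)·1.544 - (-1)·1.109) / (8) = 1.786
  β = (12 - (-3)·2.025 - (4)·1.109) / (10) = 1.364
  γ = (9 - (3)·2.025 - (-1)·1.544) / (6) = 0.745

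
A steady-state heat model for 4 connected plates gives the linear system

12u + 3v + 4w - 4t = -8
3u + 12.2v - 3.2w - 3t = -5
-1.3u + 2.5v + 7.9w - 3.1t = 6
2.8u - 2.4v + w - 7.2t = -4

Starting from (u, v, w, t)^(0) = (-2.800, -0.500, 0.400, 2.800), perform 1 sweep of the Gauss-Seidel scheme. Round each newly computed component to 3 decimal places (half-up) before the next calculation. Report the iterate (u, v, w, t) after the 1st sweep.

(0.258, 0.320, 1.799, 0.799)

Iteration 1:
  u = (-8 - (3)·-0.500 - (4)·0.400 - (-4)·2.800) / (12) = 0.258
  v = (-5 - (3)·0.258 - (-3.2)·0.400 - (-3)·2.800) / (12.2) = 0.320
  w = (6 - (-1.3)·0.258 - (2.5)·0.320 - (-3.1)·2.800) / (7.9) = 1.799
  t = (-4 - (2.8)·0.258 - (-2.4)·0.320 - (1)·1.799) / (-7.2) = 0.799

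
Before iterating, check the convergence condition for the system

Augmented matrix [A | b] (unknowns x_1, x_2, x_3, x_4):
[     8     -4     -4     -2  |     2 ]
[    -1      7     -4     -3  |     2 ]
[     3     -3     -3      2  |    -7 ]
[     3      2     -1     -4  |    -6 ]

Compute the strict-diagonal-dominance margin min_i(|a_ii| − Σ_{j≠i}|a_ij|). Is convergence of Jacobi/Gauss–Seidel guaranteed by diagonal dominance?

row 1: |8| − (4+4+2) = -2
row 2: |7| − (1+4+3) = -1
row 3: |-3| − (3+3+2) = -5
row 4: |-4| − (3+2+1) = -2
minimum over rows = -5 → not strictly diagonally dominant

-5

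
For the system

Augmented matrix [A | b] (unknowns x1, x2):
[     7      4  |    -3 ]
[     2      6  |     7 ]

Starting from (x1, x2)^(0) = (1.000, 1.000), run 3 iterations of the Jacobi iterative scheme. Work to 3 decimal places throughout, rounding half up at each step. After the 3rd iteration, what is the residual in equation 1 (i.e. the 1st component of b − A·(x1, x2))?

0.130

Iteration 1:
  x1 = (-3 - (4)·1.000) / (7) = -1.000
  x2 = (7 - (2)·1.000) / (6) = 0.833
Iteration 2:
  x1 = (-3 - (4)·0.833) / (7) = -0.905
  x2 = (7 - (2)·-1.000) / (6) = 1.500
Iteration 3:
  x1 = (-3 - (4)·1.500) / (7) = -1.286
  x2 = (7 - (2)·-0.905) / (6) = 1.468
Residual b − A·x = (0.130, 0.764)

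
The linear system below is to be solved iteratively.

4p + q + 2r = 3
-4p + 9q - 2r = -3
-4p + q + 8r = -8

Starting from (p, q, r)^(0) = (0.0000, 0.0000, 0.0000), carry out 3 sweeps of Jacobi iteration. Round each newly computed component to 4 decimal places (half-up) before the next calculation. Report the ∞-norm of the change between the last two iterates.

0.3518

Iteration 1:
  p = (3 - (1)·0.0000 - (2)·0.0000) / (4) = 0.7500
  q = (-3 - (-4)·0.0000 - (-2)·0.0000) / (9) = -0.3333
  r = (-8 - (-4)·0.0000 - (1)·0.0000) / (8) = -1.0000
Iteration 2:
  p = (3 - (1)·-0.3333 - (2)·-1.0000) / (4) = 1.3333
  q = (-3 - (-4)·0.7500 - (-2)·-1.0000) / (9) = -0.2222
  r = (-8 - (-4)·0.7500 - (1)·-0.3333) / (8) = -0.5833
Iteration 3:
  p = (3 - (1)·-0.2222 - (2)·-0.5833) / (4) = 1.0972
  q = (-3 - (-4)·1.3333 - (-2)·-0.5833) / (9) = 0.1296
  r = (-8 - (-4)·1.3333 - (1)·-0.2222) / (8) = -0.3056
Change: (-0.2361, 0.3518, 0.2777) → max |·| = 0.3518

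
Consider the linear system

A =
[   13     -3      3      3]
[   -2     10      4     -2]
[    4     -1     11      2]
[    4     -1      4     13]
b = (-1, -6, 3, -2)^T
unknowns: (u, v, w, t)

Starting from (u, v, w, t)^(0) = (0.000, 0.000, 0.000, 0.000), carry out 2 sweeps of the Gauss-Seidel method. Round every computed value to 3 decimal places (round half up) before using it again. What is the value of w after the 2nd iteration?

0.326

Iteration 1:
  u = (-1 - (-3)·0.000 - (3)·0.000 - (3)·0.000) / (13) = -0.077
  v = (-6 - (-2)·-0.077 - (4)·0.000 - (-2)·0.000) / (10) = -0.615
  w = (3 - (4)·-0.077 - (-1)·-0.615 - (2)·0.000) / (11) = 0.245
  t = (-2 - (4)·-0.077 - (-1)·-0.615 - (4)·0.245) / (13) = -0.253
Iteration 2:
  u = (-1 - (-3)·-0.615 - (3)·0.245 - (3)·-0.253) / (13) = -0.217
  v = (-6 - (-2)·-0.217 - (4)·0.245 - (-2)·-0.253) / (10) = -0.792
  w = (3 - (4)·-0.217 - (-1)·-0.792 - (2)·-0.253) / (11) = 0.326
  t = (-2 - (4)·-0.217 - (-1)·-0.792 - (4)·0.326) / (13) = -0.248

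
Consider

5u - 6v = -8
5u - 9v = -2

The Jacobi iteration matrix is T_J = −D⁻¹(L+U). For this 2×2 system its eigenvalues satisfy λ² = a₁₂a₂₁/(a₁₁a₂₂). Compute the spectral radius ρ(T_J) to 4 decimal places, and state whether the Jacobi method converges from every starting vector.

0.8165

a₁₂a₂₁/(a₁₁a₂₂) = (-6)·(5) / ((5)·(-9)) = 0.666667
ρ = √|0.666667| = √0.666667 = 0.8165
ρ < 1, so Jacobi converges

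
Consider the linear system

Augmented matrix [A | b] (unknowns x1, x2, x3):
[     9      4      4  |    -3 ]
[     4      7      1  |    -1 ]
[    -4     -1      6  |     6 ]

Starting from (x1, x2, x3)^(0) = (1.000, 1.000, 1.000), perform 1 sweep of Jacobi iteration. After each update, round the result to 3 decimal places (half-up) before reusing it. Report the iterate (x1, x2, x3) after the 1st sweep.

Iteration 1:
  x1 = (-3 - (4)·1.000 - (4)·1.000) / (9) = -1.222
  x2 = (-1 - (4)·1.000 - (1)·1.000) / (7) = -0.857
  x3 = (6 - (-4)·1.000 - (-1)·1.000) / (6) = 1.833

(-1.222, -0.857, 1.833)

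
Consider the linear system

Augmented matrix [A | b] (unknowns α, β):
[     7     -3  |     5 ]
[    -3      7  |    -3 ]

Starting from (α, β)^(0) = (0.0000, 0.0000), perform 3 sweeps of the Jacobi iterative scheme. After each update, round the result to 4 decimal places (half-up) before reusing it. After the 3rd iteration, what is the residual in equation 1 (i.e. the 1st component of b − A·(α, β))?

-0.2362

Iteration 1:
  α = (5 - (-3)·0.0000) / (7) = 0.7143
  β = (-3 - (-3)·0.0000) / (7) = -0.4286
Iteration 2:
  α = (5 - (-3)·-0.4286) / (7) = 0.5306
  β = (-3 - (-3)·0.7143) / (7) = -0.1224
Iteration 3:
  α = (5 - (-3)·-0.1224) / (7) = 0.6618
  β = (-3 - (-3)·0.5306) / (7) = -0.2012
Residual b − A·x = (-0.2362, 0.3938)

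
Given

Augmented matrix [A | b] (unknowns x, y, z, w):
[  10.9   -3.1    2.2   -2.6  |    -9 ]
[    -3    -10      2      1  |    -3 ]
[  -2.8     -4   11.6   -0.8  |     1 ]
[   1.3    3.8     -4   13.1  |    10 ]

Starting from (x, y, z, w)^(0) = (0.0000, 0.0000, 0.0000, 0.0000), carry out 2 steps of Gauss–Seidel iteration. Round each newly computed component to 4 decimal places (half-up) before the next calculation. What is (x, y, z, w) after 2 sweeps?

Iteration 1:
  x = (-9 - (-3.1)·0.0000 - (2.2)·0.0000 - (-2.6)·0.0000) / (10.9) = -0.8257
  y = (-3 - (-3)·-0.8257 - (2)·0.0000 - (1)·0.0000) / (-10) = 0.5477
  z = (1 - (-2.8)·-0.8257 - (-4)·0.5477 - (-0.8)·0.0000) / (11.6) = 0.0758
  w = (10 - (1.3)·-0.8257 - (3.8)·0.5477 - (-4)·0.0758) / (13.1) = 0.7096
Iteration 2:
  x = (-9 - (-3.1)·0.5477 - (2.2)·0.0758 - (-2.6)·0.7096) / (10.9) = -0.5160
  y = (-3 - (-3)·-0.5160 - (2)·0.0758 - (1)·0.7096) / (-10) = 0.5409
  z = (1 - (-2.8)·-0.5160 - (-4)·0.5409 - (-0.8)·0.7096) / (11.6) = 0.1971
  w = (10 - (1.3)·-0.5160 - (3.8)·0.5409 - (-4)·0.1971) / (13.1) = 0.7178

(-0.5160, 0.5409, 0.1971, 0.7178)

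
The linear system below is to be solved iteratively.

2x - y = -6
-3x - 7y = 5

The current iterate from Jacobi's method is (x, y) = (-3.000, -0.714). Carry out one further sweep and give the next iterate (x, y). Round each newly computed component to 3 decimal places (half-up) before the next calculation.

One sweep:
  x = (-6 - (-1)·-0.714) / (2) = -3.357
  y = (5 - (-3)·-3.000) / (-7) = 0.571

(-3.357, 0.571)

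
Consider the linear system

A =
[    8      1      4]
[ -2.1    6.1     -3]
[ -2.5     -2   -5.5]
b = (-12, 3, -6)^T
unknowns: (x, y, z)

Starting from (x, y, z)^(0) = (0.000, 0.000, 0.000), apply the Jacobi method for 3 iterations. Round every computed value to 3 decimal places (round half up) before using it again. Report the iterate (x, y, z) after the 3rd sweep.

(-2.361, 0.550, 1.862)

Iteration 1:
  x = (-12 - (1)·0.000 - (4)·0.000) / (8) = -1.500
  y = (3 - (-2.1)·0.000 - (-3)·0.000) / (6.1) = 0.492
  z = (-6 - (-2.5)·0.000 - (-2)·0.000) / (-5.5) = 1.091
Iteration 2:
  x = (-12 - (1)·0.492 - (4)·1.091) / (8) = -2.107
  y = (3 - (-2.1)·-1.500 - (-3)·1.091) / (6.1) = 0.512
  z = (-6 - (-2.5)·-1.500 - (-2)·0.492) / (-5.5) = 1.594
Iteration 3:
  x = (-12 - (1)·0.512 - (4)·1.594) / (8) = -2.361
  y = (3 - (-2.1)·-2.107 - (-3)·1.594) / (6.1) = 0.550
  z = (-6 - (-2.5)·-2.107 - (-2)·0.512) / (-5.5) = 1.862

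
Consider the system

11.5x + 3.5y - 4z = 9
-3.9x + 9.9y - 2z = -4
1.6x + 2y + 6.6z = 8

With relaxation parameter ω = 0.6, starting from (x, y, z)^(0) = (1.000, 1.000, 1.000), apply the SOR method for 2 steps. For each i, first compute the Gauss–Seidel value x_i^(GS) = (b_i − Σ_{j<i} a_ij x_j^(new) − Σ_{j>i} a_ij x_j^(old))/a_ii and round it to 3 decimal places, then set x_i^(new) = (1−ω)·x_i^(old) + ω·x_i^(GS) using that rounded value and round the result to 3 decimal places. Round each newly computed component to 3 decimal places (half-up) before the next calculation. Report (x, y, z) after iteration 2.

Iteration 1:
  x: GS value = (9 - (3.5)·1.000 - (-4)·1.000) / (11.5) = 0.826;  x ← (1−ω)·1.000 + ω·0.826 = 0.896
  y: GS value = (-4 - (-3.9)·0.896 - (-2)·1.000) / (9.9) = 0.151;  y ← (1−ω)·1.000 + ω·0.151 = 0.491
  z: GS value = (8 - (1.6)·0.896 - (2)·0.491) / (6.6) = 0.846;  z ← (1−ω)·1.000 + ω·0.846 = 0.908
Iteration 2:
  x: GS value = (9 - (3.5)·0.491 - (-4)·0.908) / (11.5) = 0.949;  x ← (1−ω)·0.896 + ω·0.949 = 0.928
  y: GS value = (-4 - (-3.9)·0.928 - (-2)·0.908) / (9.9) = 0.145;  y ← (1−ω)·0.491 + ω·0.145 = 0.283
  z: GS value = (8 - (1.6)·0.928 - (2)·0.283) / (6.6) = 0.901;  z ← (1−ω)·0.908 + ω·0.901 = 0.904

(0.928, 0.283, 0.904)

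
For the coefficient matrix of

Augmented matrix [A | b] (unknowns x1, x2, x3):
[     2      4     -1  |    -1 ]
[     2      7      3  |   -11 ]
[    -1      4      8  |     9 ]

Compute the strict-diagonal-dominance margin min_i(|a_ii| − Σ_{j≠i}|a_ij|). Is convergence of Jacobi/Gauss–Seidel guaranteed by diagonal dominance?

-3

row 1: |2| − (4+1) = -3
row 2: |7| − (2+3) = 2
row 3: |8| − (1+4) = 3
minimum over rows = -3 → not strictly diagonally dominant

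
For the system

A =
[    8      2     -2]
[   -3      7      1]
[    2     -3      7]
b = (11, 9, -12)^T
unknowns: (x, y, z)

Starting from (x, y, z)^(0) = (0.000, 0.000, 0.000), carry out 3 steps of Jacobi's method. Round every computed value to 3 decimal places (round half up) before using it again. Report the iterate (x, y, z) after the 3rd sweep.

(0.456, 1.776, -0.984)

Iteration 1:
  x = (11 - (2)·0.000 - (-2)·0.000) / (8) = 1.375
  y = (9 - (-3)·0.000 - (1)·0.000) / (7) = 1.286
  z = (-12 - (2)·0.000 - (-3)·0.000) / (7) = -1.714
Iteration 2:
  x = (11 - (2)·1.286 - (-2)·-1.714) / (8) = 0.625
  y = (9 - (-3)·1.375 - (1)·-1.714) / (7) = 2.120
  z = (-12 - (2)·1.375 - (-3)·1.286) / (7) = -1.556
Iteration 3:
  x = (11 - (2)·2.120 - (-2)·-1.556) / (8) = 0.456
  y = (9 - (-3)·0.625 - (1)·-1.556) / (7) = 1.776
  z = (-12 - (2)·0.625 - (-3)·2.120) / (7) = -0.984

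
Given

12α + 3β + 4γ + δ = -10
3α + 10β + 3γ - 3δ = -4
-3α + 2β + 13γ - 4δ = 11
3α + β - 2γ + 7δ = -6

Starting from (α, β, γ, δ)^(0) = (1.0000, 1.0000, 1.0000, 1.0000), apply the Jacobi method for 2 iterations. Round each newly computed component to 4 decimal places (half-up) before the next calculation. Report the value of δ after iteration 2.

0.2374

Iteration 1:
  α = (-10 - (3)·1.0000 - (4)·1.0000 - (1)·1.0000) / (12) = -1.5000
  β = (-4 - (3)·1.0000 - (3)·1.0000 - (-3)·1.0000) / (10) = -0.7000
  γ = (11 - (-3)·1.0000 - (2)·1.0000 - (-4)·1.0000) / (13) = 1.2308
  δ = (-6 - (3)·1.0000 - (1)·1.0000 - (-2)·1.0000) / (7) = -1.1429
Iteration 2:
  α = (-10 - (3)·-0.7000 - (4)·1.2308 - (1)·-1.1429) / (12) = -0.9734
  β = (-4 - (3)·-1.5000 - (3)·1.2308 - (-3)·-1.1429) / (10) = -0.6621
  γ = (11 - (-3)·-1.5000 - (2)·-0.7000 - (-4)·-1.1429) / (13) = 0.2560
  δ = (-6 - (3)·-1.5000 - (1)·-0.7000 - (-2)·1.2308) / (7) = 0.2374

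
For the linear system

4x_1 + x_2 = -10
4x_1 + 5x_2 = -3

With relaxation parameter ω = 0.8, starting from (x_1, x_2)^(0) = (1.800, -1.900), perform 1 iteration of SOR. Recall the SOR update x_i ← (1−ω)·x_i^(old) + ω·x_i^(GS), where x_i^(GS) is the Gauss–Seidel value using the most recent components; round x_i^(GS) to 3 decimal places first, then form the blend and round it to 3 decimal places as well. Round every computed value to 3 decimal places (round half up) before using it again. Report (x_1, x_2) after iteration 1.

Iteration 1:
  x_1: GS value = (-10 - (1)·-1.900) / (4) = -2.025;  x_1 ← (1−ω)·1.800 + ω·-2.025 = -1.260
  x_2: GS value = (-3 - (4)·-1.260) / (5) = 0.408;  x_2 ← (1−ω)·-1.900 + ω·0.408 = -0.054

(-1.260, -0.054)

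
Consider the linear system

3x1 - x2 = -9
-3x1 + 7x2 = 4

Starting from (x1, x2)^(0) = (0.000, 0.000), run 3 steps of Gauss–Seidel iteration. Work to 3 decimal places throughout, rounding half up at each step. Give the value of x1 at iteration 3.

-3.272

Iteration 1:
  x1 = (-9 - (-1)·0.000) / (3) = -3.000
  x2 = (4 - (-3)·-3.000) / (7) = -0.714
Iteration 2:
  x1 = (-9 - (-1)·-0.714) / (3) = -3.238
  x2 = (4 - (-3)·-3.238) / (7) = -0.816
Iteration 3:
  x1 = (-9 - (-1)·-0.816) / (3) = -3.272
  x2 = (4 - (-3)·-3.272) / (7) = -0.831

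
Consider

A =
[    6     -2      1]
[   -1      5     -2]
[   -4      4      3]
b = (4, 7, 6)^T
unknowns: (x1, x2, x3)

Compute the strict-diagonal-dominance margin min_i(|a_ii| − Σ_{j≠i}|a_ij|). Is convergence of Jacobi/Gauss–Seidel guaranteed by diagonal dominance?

-5

row 1: |6| − (2+1) = 3
row 2: |5| − (1+2) = 2
row 3: |3| − (4+4) = -5
minimum over rows = -5 → not strictly diagonally dominant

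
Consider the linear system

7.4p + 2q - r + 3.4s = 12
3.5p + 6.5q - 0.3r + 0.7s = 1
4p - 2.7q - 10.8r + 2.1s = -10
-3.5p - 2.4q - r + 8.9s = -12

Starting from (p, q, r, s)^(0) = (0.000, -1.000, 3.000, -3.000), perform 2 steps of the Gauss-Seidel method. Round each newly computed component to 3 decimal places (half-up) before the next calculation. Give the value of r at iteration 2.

Iteration 1:
  p = (12 - (2)·-1.000 - (-1)·3.000 - (3.4)·-3.000) / (7.4) = 3.676
  q = (1 - (3.5)·3.676 - (-0.3)·3.000 - (0.7)·-3.000) / (6.5) = -1.364
  r = (-10 - (4)·3.676 - (-2.7)·-1.364 - (2.1)·-3.000) / (-10.8) = 2.045
  s = (-12 - (-3.5)·3.676 - (-2.4)·-1.364 - (-1)·2.045) / (8.9) = -0.041
Iteration 2:
  p = (12 - (2)·-1.364 - (-1)·2.045 - (3.4)·-0.041) / (7.4) = 2.285
  q = (1 - (3.5)·2.285 - (-0.3)·2.045 - (0.7)·-0.041) / (6.5) = -0.978
  r = (-10 - (4)·2.285 - (-2.7)·-0.978 - (2.1)·-0.041) / (-10.8) = 2.009
  s = (-12 - (-3.5)·2.285 - (-2.4)·-0.978 - (-1)·2.009) / (8.9) = -0.488

2.009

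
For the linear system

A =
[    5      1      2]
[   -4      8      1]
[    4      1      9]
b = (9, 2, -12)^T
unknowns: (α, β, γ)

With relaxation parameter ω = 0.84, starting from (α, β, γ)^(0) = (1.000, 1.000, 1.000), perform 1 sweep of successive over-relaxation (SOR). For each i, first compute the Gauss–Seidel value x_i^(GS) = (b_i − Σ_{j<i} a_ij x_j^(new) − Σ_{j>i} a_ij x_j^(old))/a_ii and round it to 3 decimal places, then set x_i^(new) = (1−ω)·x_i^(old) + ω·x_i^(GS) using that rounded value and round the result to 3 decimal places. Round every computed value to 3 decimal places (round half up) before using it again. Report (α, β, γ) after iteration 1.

(1.168, 0.756, -1.466)

Iteration 1:
  α: GS value = (9 - (1)·1.000 - (2)·1.000) / (5) = 1.200;  α ← (1−ω)·1.000 + ω·1.200 = 1.168
  β: GS value = (2 - (-4)·1.168 - (1)·1.000) / (8) = 0.709;  β ← (1−ω)·1.000 + ω·0.709 = 0.756
  γ: GS value = (-12 - (4)·1.168 - (1)·0.756) / (9) = -1.936;  γ ← (1−ω)·1.000 + ω·-1.936 = -1.466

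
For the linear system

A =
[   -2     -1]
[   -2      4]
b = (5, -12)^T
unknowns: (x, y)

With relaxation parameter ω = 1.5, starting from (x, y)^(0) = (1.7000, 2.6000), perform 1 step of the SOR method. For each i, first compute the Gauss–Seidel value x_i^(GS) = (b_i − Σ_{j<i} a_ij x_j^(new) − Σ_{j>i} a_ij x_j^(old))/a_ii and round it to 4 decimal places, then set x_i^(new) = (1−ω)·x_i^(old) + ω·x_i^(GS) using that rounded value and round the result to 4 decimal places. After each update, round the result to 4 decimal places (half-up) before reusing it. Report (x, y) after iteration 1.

(-6.5500, -10.7125)

Iteration 1:
  x: GS value = (5 - (-1)·2.6000) / (-2) = -3.8000;  x ← (1−ω)·1.7000 + ω·-3.8000 = -6.5500
  y: GS value = (-12 - (-2)·-6.5500) / (4) = -6.2750;  y ← (1−ω)·2.6000 + ω·-6.2750 = -10.7125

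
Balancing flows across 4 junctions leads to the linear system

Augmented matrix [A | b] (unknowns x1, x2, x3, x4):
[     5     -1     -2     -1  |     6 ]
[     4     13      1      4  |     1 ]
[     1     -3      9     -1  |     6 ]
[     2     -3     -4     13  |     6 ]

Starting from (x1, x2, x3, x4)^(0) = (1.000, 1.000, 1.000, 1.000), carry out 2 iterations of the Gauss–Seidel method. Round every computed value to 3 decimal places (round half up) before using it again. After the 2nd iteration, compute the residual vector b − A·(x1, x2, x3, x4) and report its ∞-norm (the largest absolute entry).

1.576

Iteration 1:
  x1 = (6 - (-1)·1.000 - (-2)·1.000 - (-1)·1.000) / (5) = 2.000
  x2 = (1 - (4)·2.000 - (1)·1.000 - (4)·1.000) / (13) = -0.923
  x3 = (6 - (1)·2.000 - (-3)·-0.923 - (-1)·1.000) / (9) = 0.248
  x4 = (6 - (2)·2.000 - (-3)·-0.923 - (-4)·0.248) / (13) = 0.017
Iteration 2:
  x1 = (6 - (-1)·-0.923 - (-2)·0.248 - (-1)·0.017) / (5) = 1.118
  x2 = (1 - (4)·1.118 - (1)·0.248 - (4)·0.017) / (13) = -0.291
  x3 = (6 - (1)·1.118 - (-3)·-0.291 - (-1)·0.017) / (9) = 0.447
  x4 = (6 - (2)·1.118 - (-3)·-0.291 - (-4)·0.447) / (13) = 0.360
Residual b − A·x = (1.373, -1.576, 0.346, -0.001); ∞-norm = 1.576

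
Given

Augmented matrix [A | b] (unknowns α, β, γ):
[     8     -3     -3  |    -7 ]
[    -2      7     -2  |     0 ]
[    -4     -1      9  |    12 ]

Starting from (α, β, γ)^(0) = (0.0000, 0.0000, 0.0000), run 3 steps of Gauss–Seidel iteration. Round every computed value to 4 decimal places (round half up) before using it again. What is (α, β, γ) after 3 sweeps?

Iteration 1:
  α = (-7 - (-3)·0.0000 - (-3)·0.0000) / (8) = -0.8750
  β = (0 - (-2)·-0.8750 - (-2)·0.0000) / (7) = -0.2500
  γ = (12 - (-4)·-0.8750 - (-1)·-0.2500) / (9) = 0.9167
Iteration 2:
  α = (-7 - (-3)·-0.2500 - (-3)·0.9167) / (8) = -0.6250
  β = (0 - (-2)·-0.6250 - (-2)·0.9167) / (7) = 0.0833
  γ = (12 - (-4)·-0.6250 - (-1)·0.0833) / (9) = 1.0648
Iteration 3:
  α = (-7 - (-3)·0.0833 - (-3)·1.0648) / (8) = -0.4445
  β = (0 - (-2)·-0.4445 - (-2)·1.0648) / (7) = 0.1772
  γ = (12 - (-4)·-0.4445 - (-1)·0.1772) / (9) = 1.1555

(-0.4445, 0.1772, 1.1555)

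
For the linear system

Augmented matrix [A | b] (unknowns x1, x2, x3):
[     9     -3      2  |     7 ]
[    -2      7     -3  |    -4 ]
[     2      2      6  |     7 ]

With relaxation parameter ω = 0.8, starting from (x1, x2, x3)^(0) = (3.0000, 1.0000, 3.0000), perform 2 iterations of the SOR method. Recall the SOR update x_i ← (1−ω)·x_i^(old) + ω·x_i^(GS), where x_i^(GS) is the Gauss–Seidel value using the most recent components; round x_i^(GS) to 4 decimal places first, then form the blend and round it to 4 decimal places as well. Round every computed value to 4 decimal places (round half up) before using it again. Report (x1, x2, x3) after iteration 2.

(0.8969, 0.2937, 0.8188)

Iteration 1:
  x1: GS value = (7 - (-3)·1.0000 - (2)·3.0000) / (9) = 0.4444;  x1 ← (1−ω)·3.0000 + ω·0.4444 = 0.9555
  x2: GS value = (-4 - (-2)·0.9555 - (-3)·3.0000) / (7) = 0.9873;  x2 ← (1−ω)·1.0000 + ω·0.9873 = 0.9898
  x3: GS value = (7 - (2)·0.9555 - (2)·0.9898) / (6) = 0.5182;  x3 ← (1−ω)·3.0000 + ω·0.5182 = 1.0146
Iteration 2:
  x1: GS value = (7 - (-3)·0.9898 - (2)·1.0146) / (9) = 0.8822;  x1 ← (1−ω)·0.9555 + ω·0.8822 = 0.8969
  x2: GS value = (-4 - (-2)·0.8969 - (-3)·1.0146) / (7) = 0.1197;  x2 ← (1−ω)·0.9898 + ω·0.1197 = 0.2937
  x3: GS value = (7 - (2)·0.8969 - (2)·0.2937) / (6) = 0.7698;  x3 ← (1−ω)·1.0146 + ω·0.7698 = 0.8188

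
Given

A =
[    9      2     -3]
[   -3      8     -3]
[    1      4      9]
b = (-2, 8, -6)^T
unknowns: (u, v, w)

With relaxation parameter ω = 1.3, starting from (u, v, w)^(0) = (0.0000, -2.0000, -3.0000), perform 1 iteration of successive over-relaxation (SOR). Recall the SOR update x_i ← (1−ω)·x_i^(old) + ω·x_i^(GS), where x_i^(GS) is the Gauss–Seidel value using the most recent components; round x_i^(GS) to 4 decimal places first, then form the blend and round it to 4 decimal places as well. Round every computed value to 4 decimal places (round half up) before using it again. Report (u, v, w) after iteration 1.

Iteration 1:
  u: GS value = (-2 - (2)·-2.0000 - (-3)·-3.0000) / (9) = -0.7778;  u ← (1−ω)·0.0000 + ω·-0.7778 = -1.0111
  v: GS value = (8 - (-3)·-1.0111 - (-3)·-3.0000) / (8) = -0.5042;  v ← (1−ω)·-2.0000 + ω·-0.5042 = -0.0555
  w: GS value = (-6 - (1)·-1.0111 - (4)·-0.0555) / (9) = -0.5297;  w ← (1−ω)·-3.0000 + ω·-0.5297 = 0.2114

(-1.0111, -0.0555, 0.2114)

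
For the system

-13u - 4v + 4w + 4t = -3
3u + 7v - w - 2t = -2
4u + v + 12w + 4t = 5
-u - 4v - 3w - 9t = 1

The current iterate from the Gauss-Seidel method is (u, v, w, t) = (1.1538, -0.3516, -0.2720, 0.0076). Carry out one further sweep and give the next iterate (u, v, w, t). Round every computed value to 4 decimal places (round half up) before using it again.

(0.2576, -0.4328, 0.3643, -0.0688)

One sweep:
  u = (-3 - (-4)·-0.3516 - (4)·-0.2720 - (4)·0.0076) / (-13) = 0.2576
  v = (-2 - (3)·0.2576 - (-1)·-0.2720 - (-2)·0.0076) / (7) = -0.4328
  w = (5 - (4)·0.2576 - (1)·-0.4328 - (4)·0.0076) / (12) = 0.3643
  t = (1 - (-1)·0.2576 - (-4)·-0.4328 - (-3)·0.3643) / (-9) = -0.0688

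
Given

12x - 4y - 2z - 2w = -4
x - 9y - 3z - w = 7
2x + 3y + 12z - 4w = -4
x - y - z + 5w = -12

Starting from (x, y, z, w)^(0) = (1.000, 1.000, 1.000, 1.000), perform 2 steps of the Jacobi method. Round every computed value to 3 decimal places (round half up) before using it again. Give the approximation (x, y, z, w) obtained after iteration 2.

(-1.140, -0.357, -0.844, -2.772)

Iteration 1:
  x = (-4 - (-4)·1.000 - (-2)·1.000 - (-2)·1.000) / (12) = 0.333
  y = (7 - (1)·1.000 - (-3)·1.000 - (-1)·1.000) / (-9) = -1.111
  z = (-4 - (2)·1.000 - (3)·1.000 - (-4)·1.000) / (12) = -0.417
  w = (-12 - (1)·1.000 - (-1)·1.000 - (-1)·1.000) / (5) = -2.200
Iteration 2:
  x = (-4 - (-4)·-1.111 - (-2)·-0.417 - (-2)·-2.200) / (12) = -1.140
  y = (7 - (1)·0.333 - (-3)·-0.417 - (-1)·-2.200) / (-9) = -0.357
  z = (-4 - (2)·0.333 - (3)·-1.111 - (-4)·-2.200) / (12) = -0.844
  w = (-12 - (1)·0.333 - (-1)·-1.111 - (-1)·-0.417) / (5) = -2.772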